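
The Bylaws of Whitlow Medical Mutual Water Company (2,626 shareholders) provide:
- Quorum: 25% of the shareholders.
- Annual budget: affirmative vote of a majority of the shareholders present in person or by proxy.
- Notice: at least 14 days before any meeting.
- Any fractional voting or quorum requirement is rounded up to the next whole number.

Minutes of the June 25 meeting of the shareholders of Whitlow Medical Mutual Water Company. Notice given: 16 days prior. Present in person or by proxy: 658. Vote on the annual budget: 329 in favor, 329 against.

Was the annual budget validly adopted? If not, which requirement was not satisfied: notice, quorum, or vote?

Invalid — vote requirement not satisfied.

Notice: 16 days given; 14 required. Satisfied.
Quorum: 25% of 2,626 = 656.50, rounded up to 657; 658 present. Satisfied.
Vote: requires a majority of those present (658); a majority of 658 is 330, so 330 needed; 329 in favor. Not satisfied.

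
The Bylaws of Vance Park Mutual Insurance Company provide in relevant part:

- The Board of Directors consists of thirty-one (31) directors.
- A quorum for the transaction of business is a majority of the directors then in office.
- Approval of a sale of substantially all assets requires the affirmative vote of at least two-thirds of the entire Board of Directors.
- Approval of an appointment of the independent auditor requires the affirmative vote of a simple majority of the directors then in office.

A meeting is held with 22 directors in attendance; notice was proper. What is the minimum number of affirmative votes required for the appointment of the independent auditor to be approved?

The appointment of the independent auditor requires a majority of the directors then in office (31).
A majority of 31 is 16.

16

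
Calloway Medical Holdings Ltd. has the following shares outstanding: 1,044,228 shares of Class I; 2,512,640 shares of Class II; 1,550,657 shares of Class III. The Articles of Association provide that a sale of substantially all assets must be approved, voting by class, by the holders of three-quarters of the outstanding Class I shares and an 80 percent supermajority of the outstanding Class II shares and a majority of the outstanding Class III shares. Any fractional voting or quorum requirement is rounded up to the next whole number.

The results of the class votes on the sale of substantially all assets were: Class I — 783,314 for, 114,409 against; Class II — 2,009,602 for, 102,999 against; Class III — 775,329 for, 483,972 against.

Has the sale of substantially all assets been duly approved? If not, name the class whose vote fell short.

Not approved — the Class II shares did not give the required vote.

Class I: 3/4 of 1044228 = 783171; 783,171 required, 783,314 in favor — approved.
Class II: 4/5 of 2512640 = 2010112; 2,010,112 required, 2,009,602 in favor — not approved.
Class III: a majority of 1550657 is 775329; 775,329 required, 775,329 in favor — approved.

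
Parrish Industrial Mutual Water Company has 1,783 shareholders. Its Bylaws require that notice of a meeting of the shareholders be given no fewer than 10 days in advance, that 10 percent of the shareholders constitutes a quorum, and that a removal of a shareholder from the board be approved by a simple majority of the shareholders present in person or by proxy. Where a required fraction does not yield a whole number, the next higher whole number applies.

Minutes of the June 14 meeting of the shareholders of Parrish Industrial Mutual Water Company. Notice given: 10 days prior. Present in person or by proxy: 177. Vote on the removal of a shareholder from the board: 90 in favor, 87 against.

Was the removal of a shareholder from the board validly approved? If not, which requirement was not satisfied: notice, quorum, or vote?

Invalid — quorum requirement not satisfied.

Notice: 10 days given; 10 required. Satisfied.
Quorum: 10% of 1,783 = 178.30, rounded up to 179; 177 present. Not satisfied.
Vote: requires a majority of those present (177); a majority of 177 is 89, so 89 needed; 90 in favor. Satisfied.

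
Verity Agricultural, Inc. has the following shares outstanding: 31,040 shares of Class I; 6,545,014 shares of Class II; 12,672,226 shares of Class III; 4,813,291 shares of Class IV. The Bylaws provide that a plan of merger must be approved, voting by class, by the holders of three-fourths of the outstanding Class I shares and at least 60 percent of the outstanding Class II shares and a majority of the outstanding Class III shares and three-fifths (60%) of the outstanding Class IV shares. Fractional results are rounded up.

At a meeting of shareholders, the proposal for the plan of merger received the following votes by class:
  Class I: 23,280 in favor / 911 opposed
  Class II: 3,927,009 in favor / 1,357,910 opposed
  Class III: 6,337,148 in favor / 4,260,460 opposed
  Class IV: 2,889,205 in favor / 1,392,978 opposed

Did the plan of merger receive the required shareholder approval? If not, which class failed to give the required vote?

Approved — every class gave the required vote.

Class I: 3/4 of 31040 = 23280; 23,280 required, 23,280 in favor — approved.
Class II: 3/5 of 6545014 = 3927008.40, rounded up to 3927009; 3,927,009 required, 3,927,009 in favor — approved.
Class III: a majority of 12672226 is 6336114; 6,336,114 required, 6,337,148 in favor — approved.
Class IV: 3/5 of 4813291 = 2887974.60, rounded up to 2887975; 2,887,975 required, 2,889,205 in favor — approved.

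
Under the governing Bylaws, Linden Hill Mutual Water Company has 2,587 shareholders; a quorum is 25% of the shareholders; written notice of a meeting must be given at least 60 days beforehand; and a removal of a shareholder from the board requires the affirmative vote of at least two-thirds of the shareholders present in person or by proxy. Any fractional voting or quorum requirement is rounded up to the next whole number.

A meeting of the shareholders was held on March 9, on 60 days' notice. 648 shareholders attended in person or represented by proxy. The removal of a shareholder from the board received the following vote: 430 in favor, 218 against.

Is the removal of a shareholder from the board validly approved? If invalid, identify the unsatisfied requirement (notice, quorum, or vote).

Notice: 60 days given; 60 required. Satisfied.
Quorum: 25% of 2,587 = 646.75, rounded up to 647; 648 present. Satisfied.
Vote: requires two-thirds of those present (648); 2/3 of 648 = 432, so 432 needed; 430 in favor. Not satisfied.

Invalid — vote requirement not satisfied.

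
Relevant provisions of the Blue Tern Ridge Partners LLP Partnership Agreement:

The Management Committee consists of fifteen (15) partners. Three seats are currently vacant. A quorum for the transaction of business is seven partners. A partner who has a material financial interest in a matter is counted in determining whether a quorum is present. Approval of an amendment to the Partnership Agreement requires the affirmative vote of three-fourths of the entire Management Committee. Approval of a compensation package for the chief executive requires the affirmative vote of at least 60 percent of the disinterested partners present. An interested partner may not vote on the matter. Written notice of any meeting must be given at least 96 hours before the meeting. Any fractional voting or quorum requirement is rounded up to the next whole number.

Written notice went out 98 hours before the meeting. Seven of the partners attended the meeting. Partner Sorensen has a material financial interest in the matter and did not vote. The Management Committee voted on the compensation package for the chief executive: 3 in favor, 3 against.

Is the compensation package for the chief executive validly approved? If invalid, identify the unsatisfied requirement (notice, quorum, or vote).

Invalid — vote requirement not satisfied.

Notice: 98 hours given; 96 required (98 ≥ 96). Satisfied.
Quorum: 7 present (interested partners count toward quorum); quorum is 7. Satisfied.
Vote: the compensation package for the chief executive requires three-fifths of the disinterested partners present (7 − 1 = 6). 3/5 of 6 = 3.60, rounded up to 4, so 4 affirmative votes are needed; 3 voted in favor. Not satisfied.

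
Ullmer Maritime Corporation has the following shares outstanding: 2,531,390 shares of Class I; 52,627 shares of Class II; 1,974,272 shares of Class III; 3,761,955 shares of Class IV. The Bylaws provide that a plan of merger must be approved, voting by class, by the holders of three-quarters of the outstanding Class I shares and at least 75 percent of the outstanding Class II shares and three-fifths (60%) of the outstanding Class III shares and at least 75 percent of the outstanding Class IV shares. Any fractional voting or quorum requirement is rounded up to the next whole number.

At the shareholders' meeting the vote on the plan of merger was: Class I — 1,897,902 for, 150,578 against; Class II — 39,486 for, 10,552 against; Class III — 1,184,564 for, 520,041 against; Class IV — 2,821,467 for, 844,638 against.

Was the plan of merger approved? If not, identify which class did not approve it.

Not approved — the Class I shares did not give the required vote.

Class I: 3/4 of 2531390 = 1898542.50, rounded up to 1898543; 1,898,543 required, 1,897,902 in favor — not approved.
Class II: 3/4 of 52627 = 39470.25, rounded up to 39471; 39,471 required, 39,486 in favor — approved.
Class III: 3/5 of 1974272 = 1184563.20, rounded up to 1184564; 1,184,564 required, 1,184,564 in favor — approved.
Class IV: 3/4 of 3761955 = 2821466.25, rounded up to 2821467; 2,821,467 required, 2,821,467 in favor — approved.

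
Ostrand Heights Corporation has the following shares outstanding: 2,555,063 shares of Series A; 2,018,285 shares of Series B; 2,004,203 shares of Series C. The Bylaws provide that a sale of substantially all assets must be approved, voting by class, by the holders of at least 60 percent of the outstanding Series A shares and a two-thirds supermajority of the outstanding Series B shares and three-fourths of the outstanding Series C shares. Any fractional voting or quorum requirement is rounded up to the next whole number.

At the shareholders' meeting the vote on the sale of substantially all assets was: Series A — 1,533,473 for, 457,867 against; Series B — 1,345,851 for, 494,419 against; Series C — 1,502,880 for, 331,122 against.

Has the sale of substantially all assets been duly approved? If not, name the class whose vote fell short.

Series A: 3/5 of 2555063 = 1533037.80, rounded up to 1533038; 1,533,038 required, 1,533,473 in favor — approved.
Series B: 2/3 of 2018285 = 1345523.33, rounded up to 1345524; 1,345,524 required, 1,345,851 in favor — approved.
Series C: 3/4 of 2004203 = 1503152.25, rounded up to 1503153; 1,503,153 required, 1,502,880 in favor — not approved.

Not approved — the Series C shares did not give the required vote.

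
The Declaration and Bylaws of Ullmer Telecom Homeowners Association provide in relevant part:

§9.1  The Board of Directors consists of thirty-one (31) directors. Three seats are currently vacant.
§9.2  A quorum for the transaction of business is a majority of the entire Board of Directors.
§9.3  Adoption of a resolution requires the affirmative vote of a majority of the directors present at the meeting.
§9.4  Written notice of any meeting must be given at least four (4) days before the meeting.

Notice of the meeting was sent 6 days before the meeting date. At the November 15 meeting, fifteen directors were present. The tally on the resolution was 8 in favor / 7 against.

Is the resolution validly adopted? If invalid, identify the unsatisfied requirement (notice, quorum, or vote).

Notice: 6 days given; 4 required (6 ≥ 4). Satisfied.
Quorum: 15 present; quorum is 16. Not satisfied.
Vote: the resolution requires a majority of the directors present (15). A majority of 15 is 8, so 8 affirmative votes are needed; 8 voted in favor. Satisfied. (Moot — without a quorum no business can be validly transacted.)

Invalid — quorum requirement not satisfied.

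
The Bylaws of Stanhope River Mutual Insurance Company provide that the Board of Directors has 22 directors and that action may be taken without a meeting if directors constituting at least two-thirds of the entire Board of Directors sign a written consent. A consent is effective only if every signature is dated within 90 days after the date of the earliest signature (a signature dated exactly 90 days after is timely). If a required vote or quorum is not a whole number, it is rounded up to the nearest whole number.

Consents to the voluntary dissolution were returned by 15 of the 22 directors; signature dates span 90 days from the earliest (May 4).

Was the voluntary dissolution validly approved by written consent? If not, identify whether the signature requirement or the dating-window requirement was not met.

Effective — both the signature and dating-window requirements are satisfied.

Signatures required: at least two-thirds of 22 — 2/3 of 22 = 14.67, rounded up to 15, so 15 needed; 15 signed. Sufficient.
Dating window: the latest signature is 90 days after the earliest; the limit is 90 days. Within the window.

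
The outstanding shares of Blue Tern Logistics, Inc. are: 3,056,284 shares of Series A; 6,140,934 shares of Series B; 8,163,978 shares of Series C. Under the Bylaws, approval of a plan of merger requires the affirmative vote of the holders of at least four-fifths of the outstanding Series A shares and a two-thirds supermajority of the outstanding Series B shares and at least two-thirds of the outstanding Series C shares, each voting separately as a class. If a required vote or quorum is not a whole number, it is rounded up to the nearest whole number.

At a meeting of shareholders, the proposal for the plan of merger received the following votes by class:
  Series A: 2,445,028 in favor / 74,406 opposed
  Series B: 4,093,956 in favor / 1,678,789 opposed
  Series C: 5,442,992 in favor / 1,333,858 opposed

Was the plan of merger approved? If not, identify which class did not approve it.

Approved — every class gave the required vote.

Series A: 4/5 of 3056284 = 2445027.20, rounded up to 2445028; 2,445,028 required, 2,445,028 in favor — approved.
Series B: 2/3 of 6140934 = 4093956; 4,093,956 required, 4,093,956 in favor — approved.
Series C: 2/3 of 8163978 = 5442652; 5,442,652 required, 5,442,992 in favor — approved.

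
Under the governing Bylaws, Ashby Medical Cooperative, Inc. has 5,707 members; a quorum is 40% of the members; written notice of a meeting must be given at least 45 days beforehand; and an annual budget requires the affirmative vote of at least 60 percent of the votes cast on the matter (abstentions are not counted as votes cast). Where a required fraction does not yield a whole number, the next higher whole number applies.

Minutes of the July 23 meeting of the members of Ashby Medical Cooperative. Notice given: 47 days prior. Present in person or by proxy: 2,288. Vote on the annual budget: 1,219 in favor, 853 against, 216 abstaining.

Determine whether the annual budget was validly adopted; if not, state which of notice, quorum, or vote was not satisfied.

Invalid — vote requirement not satisfied.

Notice: 47 days given; 45 required. Satisfied.
Quorum: 40% of 5,707 = 2,282.80, rounded up to 2,283; 2,288 present. Satisfied.
Vote: requires three-fifths of the votes cast (2,288 − 216 abstaining = 2,072); 3/5 of 2072 = 1243.20, rounded up to 1244, so 1,244 needed; 1,219 in favor. Not satisfied.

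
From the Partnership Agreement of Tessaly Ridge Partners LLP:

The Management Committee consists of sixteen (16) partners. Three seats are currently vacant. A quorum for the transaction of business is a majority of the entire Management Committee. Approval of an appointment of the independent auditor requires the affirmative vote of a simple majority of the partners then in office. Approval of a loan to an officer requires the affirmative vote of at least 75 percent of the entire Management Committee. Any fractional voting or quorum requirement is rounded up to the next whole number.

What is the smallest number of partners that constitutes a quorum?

A majority of 16 is 9.

9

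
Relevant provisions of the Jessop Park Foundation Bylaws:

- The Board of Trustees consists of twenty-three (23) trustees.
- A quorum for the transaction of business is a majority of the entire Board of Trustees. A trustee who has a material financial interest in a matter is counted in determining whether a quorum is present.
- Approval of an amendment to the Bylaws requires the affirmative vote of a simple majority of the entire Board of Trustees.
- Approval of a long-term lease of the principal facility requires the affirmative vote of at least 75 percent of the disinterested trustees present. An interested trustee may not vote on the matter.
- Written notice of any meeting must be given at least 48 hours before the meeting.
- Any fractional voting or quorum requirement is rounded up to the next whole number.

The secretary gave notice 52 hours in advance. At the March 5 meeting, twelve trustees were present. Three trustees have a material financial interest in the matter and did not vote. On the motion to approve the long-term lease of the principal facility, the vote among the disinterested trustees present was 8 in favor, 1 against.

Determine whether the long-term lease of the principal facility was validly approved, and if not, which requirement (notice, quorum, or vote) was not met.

Valid — all requirements satisfied.

Notice: 52 hours given; 48 required (52 ≥ 48). Satisfied.
Quorum: 12 present (interested trustees count toward quorum); quorum is 12. Satisfied.
Vote: the long-term lease of the principal facility requires three-fourths of the disinterested trustees present (12 − 3 = 9). 3/4 of 9 = 6.75, rounded up to 7, so 7 affirmative votes are needed; 8 voted in favor. Satisfied.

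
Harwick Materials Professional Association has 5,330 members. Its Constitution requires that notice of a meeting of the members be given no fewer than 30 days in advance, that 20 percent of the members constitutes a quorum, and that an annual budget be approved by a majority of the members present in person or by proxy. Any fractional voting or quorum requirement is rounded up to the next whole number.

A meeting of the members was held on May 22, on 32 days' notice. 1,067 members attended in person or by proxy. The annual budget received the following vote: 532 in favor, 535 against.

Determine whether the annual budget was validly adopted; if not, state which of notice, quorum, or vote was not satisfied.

Invalid — vote requirement not satisfied.

Notice: 32 days given; 30 required. Satisfied.
Quorum: 20% of 5,330 = 1,066; 1,067 present. Satisfied.
Vote: requires a majority of those present (1,067); a majority of 1067 is 534, so 534 needed; 532 in favor. Not satisfied.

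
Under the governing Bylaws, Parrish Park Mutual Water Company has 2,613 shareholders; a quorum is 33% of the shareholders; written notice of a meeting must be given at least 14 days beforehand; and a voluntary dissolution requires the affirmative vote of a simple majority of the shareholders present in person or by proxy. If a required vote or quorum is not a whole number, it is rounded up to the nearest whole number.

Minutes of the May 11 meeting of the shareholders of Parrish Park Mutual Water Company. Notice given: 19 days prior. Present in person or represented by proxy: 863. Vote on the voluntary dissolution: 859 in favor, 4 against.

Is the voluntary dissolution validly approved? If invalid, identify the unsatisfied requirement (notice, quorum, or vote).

Notice: 19 days given; 14 required. Satisfied.
Quorum: 33% of 2,613 = 862.29, rounded up to 863; 863 present. Satisfied.
Vote: requires a majority of those present (863); a majority of 863 is 432, so 432 needed; 859 in favor. Satisfied.

Valid — all requirements satisfied.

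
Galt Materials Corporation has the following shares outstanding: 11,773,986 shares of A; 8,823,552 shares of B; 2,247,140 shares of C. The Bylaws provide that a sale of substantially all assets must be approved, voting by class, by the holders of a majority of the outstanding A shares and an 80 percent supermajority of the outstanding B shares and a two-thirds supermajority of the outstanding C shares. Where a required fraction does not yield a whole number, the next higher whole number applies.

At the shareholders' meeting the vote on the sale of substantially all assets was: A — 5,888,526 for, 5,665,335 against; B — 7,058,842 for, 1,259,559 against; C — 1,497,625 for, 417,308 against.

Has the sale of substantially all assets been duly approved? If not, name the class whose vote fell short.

Not approved — the C shares did not give the required vote.

A: a majority of 11773986 is 5886994; 5,886,994 required, 5,888,526 in favor — approved.
B: 4/5 of 8823552 = 7058841.60, rounded up to 7058842; 7,058,842 required, 7,058,842 in favor — approved.
C: 2/3 of 2247140 = 1498093.33, rounded up to 1498094; 1,498,094 required, 1,497,625 in favor — not approved.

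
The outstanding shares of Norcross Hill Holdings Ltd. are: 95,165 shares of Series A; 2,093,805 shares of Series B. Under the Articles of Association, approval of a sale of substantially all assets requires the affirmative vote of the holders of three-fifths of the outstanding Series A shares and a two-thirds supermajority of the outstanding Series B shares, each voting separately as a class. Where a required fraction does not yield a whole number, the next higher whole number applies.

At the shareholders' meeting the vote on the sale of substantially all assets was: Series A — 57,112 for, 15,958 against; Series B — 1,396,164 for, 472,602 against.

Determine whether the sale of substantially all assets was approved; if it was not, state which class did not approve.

Series A: 3/5 of 95165 = 57099; 57,099 required, 57,112 in favor — approved.
Series B: 2/3 of 2093805 = 1395870; 1,395,870 required, 1,396,164 in favor — approved.

Approved — every class gave the required vote.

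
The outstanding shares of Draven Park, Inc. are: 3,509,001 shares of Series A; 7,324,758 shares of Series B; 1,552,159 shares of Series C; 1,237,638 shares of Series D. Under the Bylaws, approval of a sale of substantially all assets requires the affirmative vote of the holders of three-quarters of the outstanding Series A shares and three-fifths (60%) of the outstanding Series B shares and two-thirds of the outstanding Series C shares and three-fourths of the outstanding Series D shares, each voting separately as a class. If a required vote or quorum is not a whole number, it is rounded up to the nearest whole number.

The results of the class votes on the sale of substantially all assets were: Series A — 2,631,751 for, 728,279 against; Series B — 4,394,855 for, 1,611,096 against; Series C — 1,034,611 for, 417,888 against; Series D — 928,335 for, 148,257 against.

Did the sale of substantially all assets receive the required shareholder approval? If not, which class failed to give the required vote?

Series A: 3/4 of 3509001 = 2631750.75, rounded up to 2631751; 2,631,751 required, 2,631,751 in favor — approved.
Series B: 3/5 of 7324758 = 4394854.80, rounded up to 4394855; 4,394,855 required, 4,394,855 in favor — approved.
Series C: 2/3 of 1552159 = 1034772.67, rounded up to 1034773; 1,034,773 required, 1,034,611 in favor — not approved.
Series D: 3/4 of 1237638 = 928228.50, rounded up to 928229; 928,229 required, 928,335 in favor — approved.

Not approved — the Series C shares did not give the required vote.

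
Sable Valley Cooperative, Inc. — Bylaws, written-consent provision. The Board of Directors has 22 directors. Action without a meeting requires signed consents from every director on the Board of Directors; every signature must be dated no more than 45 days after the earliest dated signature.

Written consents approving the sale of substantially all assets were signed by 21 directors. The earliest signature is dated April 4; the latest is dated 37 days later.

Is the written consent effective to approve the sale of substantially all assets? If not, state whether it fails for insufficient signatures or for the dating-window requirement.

Not effective — insufficient signatures.

Signatures required: all of 22 — unanimous means all 22, so 22 needed; 21 signed. Insufficient.
Dating window: the latest signature is 37 days after the earliest; the limit is 45 days. Within the window.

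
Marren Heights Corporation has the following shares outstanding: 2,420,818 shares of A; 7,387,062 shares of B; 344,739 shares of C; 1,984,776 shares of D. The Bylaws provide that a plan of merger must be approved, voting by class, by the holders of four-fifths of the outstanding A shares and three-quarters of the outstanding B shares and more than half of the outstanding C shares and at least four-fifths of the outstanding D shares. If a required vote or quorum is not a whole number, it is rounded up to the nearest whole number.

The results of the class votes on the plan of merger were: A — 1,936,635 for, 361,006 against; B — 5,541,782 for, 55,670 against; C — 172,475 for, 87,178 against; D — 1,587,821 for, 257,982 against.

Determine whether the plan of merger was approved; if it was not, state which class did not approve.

A: 4/5 of 2420818 = 1936654.40, rounded up to 1936655; 1,936,655 required, 1,936,635 in favor — not approved.
B: 3/4 of 7387062 = 5540296.50, rounded up to 5540297; 5,540,297 required, 5,541,782 in favor — approved.
C: a majority of 344739 is 172370; 172,370 required, 172,475 in favor — approved.
D: 4/5 of 1984776 = 1587820.80, rounded up to 1587821; 1,587,821 required, 1,587,821 in favor — approved.

Not approved — the A shares did not give the required vote.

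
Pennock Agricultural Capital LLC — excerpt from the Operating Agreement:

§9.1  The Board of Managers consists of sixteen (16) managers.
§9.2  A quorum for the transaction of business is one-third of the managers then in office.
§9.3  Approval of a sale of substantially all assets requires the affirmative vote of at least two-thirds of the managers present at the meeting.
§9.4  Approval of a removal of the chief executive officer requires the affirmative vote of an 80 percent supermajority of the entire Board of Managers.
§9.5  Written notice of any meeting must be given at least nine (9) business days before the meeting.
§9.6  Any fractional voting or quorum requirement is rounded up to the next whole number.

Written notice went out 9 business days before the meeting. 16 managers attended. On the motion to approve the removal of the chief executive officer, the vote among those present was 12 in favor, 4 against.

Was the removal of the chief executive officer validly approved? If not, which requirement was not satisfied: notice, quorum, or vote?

Notice: 9 business days given; 9 required (9 ≥ 9). Satisfied.
Quorum: 16 present; quorum is 6. Satisfied.
Vote: the removal of the chief executive officer requires four-fifths of the entire Board of Managers (16). 4/5 of 16 = 12.80, rounded up to 13, so 13 affirmative votes are needed; 12 voted in favor. Not satisfied.

Invalid — vote requirement not satisfied.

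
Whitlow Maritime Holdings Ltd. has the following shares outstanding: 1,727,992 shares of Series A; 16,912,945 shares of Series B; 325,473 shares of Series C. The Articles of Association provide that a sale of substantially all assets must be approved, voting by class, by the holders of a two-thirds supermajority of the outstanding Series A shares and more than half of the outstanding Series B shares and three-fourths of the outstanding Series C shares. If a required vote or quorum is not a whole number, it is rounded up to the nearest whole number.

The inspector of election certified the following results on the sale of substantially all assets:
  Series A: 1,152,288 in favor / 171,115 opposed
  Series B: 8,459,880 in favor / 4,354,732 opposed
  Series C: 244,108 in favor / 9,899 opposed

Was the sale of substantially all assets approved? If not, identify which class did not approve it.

Series A: 2/3 of 1727992 = 1151994.67, rounded up to 1151995; 1,151,995 required, 1,152,288 in favor — approved.
Series B: a majority of 16912945 is 8456473; 8,456,473 required, 8,459,880 in favor — approved.
Series C: 3/4 of 325473 = 244104.75, rounded up to 244105; 244,105 required, 244,108 in favor — approved.

Approved — every class gave the required vote.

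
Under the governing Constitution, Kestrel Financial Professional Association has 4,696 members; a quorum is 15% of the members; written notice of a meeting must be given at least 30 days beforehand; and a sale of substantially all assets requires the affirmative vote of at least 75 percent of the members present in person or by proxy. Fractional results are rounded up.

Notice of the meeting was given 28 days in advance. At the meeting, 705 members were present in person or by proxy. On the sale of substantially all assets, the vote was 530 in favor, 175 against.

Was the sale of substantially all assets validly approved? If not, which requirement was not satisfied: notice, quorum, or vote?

Notice: 28 days given; 30 required. Not satisfied.
Quorum: 15% of 4,696 = 704.40, rounded up to 705; 705 present. Satisfied.
Vote: requires three-fourths of those present (705); 3/4 of 705 = 528.75, rounded up to 529, so 529 needed; 530 in favor. Satisfied.

Invalid — notice requirement not satisfied.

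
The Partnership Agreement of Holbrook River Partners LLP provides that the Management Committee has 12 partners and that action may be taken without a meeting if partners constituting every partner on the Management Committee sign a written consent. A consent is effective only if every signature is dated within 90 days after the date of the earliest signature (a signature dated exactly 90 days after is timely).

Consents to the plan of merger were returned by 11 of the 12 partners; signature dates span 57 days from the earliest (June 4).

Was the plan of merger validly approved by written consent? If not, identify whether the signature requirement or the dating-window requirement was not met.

Signatures required: all of 12 — unanimous means all 12, so 12 needed; 11 signed. Insufficient.
Dating window: the latest signature is 57 days after the earliest; the limit is 90 days. Within the window.

Not effective — insufficient signatures.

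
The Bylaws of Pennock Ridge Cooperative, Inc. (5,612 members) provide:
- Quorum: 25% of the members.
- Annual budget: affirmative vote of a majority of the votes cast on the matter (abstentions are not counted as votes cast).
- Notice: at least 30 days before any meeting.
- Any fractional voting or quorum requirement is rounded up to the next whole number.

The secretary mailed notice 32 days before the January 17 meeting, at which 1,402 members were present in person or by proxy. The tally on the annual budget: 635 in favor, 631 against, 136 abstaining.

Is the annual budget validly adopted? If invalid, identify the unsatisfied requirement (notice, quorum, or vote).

Notice: 32 days given; 30 required. Satisfied.
Quorum: 25% of 5,612 = 1,403; 1,402 present. Not satisfied.
Vote: requires a majority of the votes cast (1,402 − 136 abstaining = 1,266); a majority of 1266 is 634, so 634 needed; 635 in favor. Satisfied.

Invalid — quorum requirement not satisfied.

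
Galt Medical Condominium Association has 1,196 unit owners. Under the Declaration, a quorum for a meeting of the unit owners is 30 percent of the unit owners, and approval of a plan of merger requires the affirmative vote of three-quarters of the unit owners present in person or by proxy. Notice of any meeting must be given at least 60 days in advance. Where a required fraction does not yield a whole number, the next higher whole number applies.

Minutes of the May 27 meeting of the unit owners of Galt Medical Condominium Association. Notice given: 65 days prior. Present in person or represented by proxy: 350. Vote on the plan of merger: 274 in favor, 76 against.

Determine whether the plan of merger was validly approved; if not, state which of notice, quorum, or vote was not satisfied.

Invalid — quorum requirement not satisfied.

Notice: 65 days given; 60 required. Satisfied.
Quorum: 30% of 1,196 = 358.80, rounded up to 359; 350 present. Not satisfied.
Vote: requires three-fourths of those present (350); 3/4 of 350 = 262.50, rounded up to 263, so 263 needed; 274 in favor. Satisfied.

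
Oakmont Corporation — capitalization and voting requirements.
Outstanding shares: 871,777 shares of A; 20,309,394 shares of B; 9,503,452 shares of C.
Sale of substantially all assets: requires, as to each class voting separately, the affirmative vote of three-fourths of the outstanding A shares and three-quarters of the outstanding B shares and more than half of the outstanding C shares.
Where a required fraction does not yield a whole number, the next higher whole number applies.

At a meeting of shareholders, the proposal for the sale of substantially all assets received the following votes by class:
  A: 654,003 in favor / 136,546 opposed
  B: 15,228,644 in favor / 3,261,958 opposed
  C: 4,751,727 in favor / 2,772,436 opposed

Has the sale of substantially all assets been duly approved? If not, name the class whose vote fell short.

Not approved — the B shares did not give the required vote.

A: 3/4 of 871777 = 653832.75, rounded up to 653833; 653,833 required, 654,003 in favor — approved.
B: 3/4 of 20309394 = 15232045.50, rounded up to 15232046; 15,232,046 required, 15,228,644 in favor — not approved.
C: a majority of 9503452 is 4751727; 4,751,727 required, 4,751,727 in favor — approved.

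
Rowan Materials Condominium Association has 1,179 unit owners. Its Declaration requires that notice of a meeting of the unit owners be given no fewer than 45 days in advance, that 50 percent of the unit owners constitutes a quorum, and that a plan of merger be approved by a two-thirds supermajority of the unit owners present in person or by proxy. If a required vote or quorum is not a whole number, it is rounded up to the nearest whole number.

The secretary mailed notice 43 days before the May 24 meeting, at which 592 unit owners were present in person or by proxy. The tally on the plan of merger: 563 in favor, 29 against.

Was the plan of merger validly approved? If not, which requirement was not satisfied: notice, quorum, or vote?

Invalid — notice requirement not satisfied.

Notice: 43 days given; 45 required. Not satisfied.
Quorum: 50% of 1,179 = 589.50, rounded up to 590; 592 present. Satisfied.
Vote: requires two-thirds of those present (592); 2/3 of 592 = 394.67, rounded up to 395, so 395 needed; 563 in favor. Satisfied.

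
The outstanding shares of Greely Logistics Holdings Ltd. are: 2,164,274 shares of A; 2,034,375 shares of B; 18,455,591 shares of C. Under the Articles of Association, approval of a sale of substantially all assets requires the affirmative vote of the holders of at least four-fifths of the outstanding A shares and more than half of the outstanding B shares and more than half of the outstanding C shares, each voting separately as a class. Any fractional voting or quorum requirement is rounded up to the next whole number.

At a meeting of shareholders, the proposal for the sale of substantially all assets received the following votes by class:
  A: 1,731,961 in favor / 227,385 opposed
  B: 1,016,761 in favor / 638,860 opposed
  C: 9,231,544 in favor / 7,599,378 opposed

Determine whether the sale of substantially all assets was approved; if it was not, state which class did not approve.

Not approved — the B shares did not give the required vote.

A: 4/5 of 2164274 = 1731419.20, rounded up to 1731420; 1,731,420 required, 1,731,961 in favor — approved.
B: a majority of 2034375 is 1017188; 1,017,188 required, 1,016,761 in favor — not approved.
C: a majority of 18455591 is 9227796; 9,227,796 required, 9,231,544 in favor — approved.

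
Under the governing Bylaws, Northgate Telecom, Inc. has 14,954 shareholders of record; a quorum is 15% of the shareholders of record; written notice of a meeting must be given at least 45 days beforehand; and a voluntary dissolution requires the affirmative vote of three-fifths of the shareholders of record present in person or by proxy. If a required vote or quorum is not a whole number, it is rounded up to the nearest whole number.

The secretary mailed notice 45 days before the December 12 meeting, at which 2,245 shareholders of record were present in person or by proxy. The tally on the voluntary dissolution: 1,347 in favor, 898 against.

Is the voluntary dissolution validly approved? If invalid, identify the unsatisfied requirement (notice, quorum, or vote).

Valid — all requirements satisfied.

Notice: 45 days given; 45 required. Satisfied.
Quorum: 15% of 14,954 = 2,243.10, rounded up to 2,244; 2,245 present. Satisfied.
Vote: requires three-fifths of those present (2,245); 3/5 of 2245 = 1347, so 1,347 needed; 1,347 in favor. Satisfied.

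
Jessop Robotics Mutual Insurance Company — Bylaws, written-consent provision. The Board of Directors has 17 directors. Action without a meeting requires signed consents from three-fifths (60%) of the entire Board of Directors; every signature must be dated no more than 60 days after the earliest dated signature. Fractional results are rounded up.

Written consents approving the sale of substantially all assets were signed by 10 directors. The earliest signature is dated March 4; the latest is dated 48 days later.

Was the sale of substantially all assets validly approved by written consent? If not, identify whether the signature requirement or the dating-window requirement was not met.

Signatures required: three-fifths (60%) of 17 — 3/5 of 17 = 10.20, rounded up to 11, so 11 needed; 10 signed. Insufficient.
Dating window: the latest signature is 48 days after the earliest; the limit is 60 days. Within the window.

Not effective — insufficient signatures.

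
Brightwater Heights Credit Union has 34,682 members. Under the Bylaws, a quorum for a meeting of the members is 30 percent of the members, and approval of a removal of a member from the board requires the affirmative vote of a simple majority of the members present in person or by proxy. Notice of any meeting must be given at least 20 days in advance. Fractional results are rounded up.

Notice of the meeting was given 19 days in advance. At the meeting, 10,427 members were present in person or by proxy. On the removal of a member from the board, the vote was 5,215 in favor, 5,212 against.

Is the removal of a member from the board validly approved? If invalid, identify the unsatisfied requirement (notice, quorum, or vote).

Invalid — notice requirement not satisfied.

Notice: 19 days given; 20 required. Not satisfied.
Quorum: 30% of 34,682 = 10,404.60, rounded up to 10,405; 10,427 present. Satisfied.
Vote: requires a majority of those present (10,427); a majority of 10427 is 5214, so 5,214 needed; 5,215 in favor. Satisfied.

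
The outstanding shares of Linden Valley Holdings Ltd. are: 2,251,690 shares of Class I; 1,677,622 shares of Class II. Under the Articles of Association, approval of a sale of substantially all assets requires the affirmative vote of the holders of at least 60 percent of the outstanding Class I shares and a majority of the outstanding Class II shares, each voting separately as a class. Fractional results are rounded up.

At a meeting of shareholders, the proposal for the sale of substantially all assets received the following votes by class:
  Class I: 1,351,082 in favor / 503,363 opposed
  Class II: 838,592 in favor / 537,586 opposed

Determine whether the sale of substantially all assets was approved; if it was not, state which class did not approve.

Class I: 3/5 of 2251690 = 1351014; 1,351,014 required, 1,351,082 in favor — approved.
Class II: a majority of 1677622 is 838812; 838,812 required, 838,592 in favor — not approved.

Not approved — the Class II shares did not give the required vote.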